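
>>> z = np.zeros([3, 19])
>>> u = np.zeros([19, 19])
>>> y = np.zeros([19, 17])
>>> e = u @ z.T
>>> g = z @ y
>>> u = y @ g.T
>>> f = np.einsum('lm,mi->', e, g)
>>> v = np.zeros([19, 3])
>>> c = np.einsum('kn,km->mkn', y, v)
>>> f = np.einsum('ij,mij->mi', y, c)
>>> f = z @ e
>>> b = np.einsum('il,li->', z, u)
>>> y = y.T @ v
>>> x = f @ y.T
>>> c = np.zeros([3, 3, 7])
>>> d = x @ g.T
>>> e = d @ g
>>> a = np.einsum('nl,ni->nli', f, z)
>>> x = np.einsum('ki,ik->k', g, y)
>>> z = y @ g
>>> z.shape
(17, 17)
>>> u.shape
(19, 3)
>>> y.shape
(17, 3)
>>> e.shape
(3, 17)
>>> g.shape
(3, 17)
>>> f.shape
(3, 3)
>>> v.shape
(19, 3)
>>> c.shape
(3, 3, 7)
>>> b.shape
()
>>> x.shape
(3,)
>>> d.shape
(3, 3)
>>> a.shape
(3, 3, 19)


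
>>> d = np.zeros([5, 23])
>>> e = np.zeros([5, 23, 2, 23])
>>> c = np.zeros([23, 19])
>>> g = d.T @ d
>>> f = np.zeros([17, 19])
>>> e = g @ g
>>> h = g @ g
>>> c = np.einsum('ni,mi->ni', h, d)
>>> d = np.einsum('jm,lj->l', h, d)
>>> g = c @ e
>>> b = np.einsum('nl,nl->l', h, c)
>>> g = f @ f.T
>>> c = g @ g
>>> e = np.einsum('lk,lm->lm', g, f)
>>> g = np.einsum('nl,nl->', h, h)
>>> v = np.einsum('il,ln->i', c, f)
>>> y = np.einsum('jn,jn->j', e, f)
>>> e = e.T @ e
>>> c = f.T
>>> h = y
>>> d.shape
(5,)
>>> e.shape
(19, 19)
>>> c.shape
(19, 17)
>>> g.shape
()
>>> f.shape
(17, 19)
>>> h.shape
(17,)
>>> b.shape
(23,)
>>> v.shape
(17,)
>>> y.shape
(17,)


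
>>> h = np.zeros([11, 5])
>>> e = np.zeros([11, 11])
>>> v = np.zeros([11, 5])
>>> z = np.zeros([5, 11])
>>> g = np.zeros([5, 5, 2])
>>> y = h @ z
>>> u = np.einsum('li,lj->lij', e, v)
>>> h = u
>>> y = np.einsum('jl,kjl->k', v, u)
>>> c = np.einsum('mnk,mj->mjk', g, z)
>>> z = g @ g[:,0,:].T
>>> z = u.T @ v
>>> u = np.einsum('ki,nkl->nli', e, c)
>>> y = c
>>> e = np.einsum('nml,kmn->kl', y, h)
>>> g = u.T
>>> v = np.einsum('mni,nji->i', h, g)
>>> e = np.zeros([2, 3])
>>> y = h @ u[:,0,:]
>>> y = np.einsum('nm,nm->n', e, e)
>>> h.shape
(11, 11, 5)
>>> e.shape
(2, 3)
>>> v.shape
(5,)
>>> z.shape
(5, 11, 5)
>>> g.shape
(11, 2, 5)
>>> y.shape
(2,)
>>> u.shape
(5, 2, 11)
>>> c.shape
(5, 11, 2)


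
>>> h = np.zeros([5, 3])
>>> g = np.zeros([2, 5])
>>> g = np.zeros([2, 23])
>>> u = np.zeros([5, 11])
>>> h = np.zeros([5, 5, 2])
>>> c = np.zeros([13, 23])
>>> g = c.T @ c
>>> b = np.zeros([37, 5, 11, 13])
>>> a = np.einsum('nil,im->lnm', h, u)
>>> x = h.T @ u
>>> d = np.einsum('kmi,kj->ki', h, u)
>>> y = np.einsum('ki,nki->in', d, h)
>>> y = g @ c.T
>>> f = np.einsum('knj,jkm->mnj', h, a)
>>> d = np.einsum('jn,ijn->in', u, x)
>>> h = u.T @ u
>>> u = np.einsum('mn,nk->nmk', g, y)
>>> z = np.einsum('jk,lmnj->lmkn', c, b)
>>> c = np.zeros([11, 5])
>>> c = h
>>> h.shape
(11, 11)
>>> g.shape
(23, 23)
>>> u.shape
(23, 23, 13)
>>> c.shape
(11, 11)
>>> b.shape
(37, 5, 11, 13)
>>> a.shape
(2, 5, 11)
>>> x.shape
(2, 5, 11)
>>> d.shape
(2, 11)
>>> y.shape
(23, 13)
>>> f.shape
(11, 5, 2)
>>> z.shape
(37, 5, 23, 11)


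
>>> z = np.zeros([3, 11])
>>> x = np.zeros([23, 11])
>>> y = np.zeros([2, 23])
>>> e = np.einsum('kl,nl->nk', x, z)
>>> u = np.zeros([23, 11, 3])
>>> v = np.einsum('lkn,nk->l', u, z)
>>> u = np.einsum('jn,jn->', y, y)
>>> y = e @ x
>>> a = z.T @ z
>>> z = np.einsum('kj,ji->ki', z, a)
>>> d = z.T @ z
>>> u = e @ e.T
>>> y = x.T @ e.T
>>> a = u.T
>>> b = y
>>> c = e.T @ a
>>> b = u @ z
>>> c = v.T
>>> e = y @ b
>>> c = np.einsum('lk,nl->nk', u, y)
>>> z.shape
(3, 11)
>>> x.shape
(23, 11)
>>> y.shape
(11, 3)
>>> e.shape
(11, 11)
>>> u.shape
(3, 3)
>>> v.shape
(23,)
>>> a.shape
(3, 3)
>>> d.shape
(11, 11)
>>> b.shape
(3, 11)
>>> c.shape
(11, 3)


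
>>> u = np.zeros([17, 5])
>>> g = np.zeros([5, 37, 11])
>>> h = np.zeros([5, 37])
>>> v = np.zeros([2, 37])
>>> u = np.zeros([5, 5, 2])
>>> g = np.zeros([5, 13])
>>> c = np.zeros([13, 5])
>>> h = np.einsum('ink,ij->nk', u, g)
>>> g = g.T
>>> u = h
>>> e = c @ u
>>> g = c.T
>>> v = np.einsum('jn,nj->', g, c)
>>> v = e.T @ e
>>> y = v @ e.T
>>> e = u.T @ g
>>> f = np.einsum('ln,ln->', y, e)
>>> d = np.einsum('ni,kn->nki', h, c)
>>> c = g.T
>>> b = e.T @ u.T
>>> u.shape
(5, 2)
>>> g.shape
(5, 13)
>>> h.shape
(5, 2)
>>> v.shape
(2, 2)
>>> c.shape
(13, 5)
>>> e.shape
(2, 13)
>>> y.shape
(2, 13)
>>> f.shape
()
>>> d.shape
(5, 13, 2)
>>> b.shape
(13, 5)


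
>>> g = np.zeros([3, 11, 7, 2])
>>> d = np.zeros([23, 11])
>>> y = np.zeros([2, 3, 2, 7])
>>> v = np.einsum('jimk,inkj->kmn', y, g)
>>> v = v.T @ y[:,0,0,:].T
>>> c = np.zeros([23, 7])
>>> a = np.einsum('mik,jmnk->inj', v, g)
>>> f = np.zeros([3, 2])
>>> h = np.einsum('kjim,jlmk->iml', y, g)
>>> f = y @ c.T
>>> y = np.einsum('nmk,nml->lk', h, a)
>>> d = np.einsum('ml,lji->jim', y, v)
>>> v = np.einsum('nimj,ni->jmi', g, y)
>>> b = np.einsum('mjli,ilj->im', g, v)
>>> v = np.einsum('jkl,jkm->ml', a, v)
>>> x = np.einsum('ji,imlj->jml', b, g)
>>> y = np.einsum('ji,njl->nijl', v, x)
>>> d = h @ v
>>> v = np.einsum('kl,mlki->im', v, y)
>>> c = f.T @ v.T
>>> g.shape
(3, 11, 7, 2)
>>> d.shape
(2, 7, 3)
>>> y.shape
(2, 3, 11, 7)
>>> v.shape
(7, 2)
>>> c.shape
(23, 2, 3, 7)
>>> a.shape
(2, 7, 3)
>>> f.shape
(2, 3, 2, 23)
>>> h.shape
(2, 7, 11)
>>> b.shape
(2, 3)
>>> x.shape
(2, 11, 7)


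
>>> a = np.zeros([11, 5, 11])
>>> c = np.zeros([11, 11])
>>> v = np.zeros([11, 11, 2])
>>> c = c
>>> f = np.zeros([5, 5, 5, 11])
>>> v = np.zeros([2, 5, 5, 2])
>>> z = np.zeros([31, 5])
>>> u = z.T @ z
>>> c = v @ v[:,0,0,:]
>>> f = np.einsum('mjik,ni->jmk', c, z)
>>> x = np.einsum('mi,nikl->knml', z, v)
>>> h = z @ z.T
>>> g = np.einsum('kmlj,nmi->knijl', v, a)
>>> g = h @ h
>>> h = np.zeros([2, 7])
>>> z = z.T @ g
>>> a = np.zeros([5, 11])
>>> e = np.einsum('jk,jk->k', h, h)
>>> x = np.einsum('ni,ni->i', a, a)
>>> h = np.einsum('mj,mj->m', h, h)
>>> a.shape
(5, 11)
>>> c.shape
(2, 5, 5, 2)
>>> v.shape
(2, 5, 5, 2)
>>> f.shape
(5, 2, 2)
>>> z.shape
(5, 31)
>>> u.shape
(5, 5)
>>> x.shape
(11,)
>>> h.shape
(2,)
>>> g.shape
(31, 31)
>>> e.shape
(7,)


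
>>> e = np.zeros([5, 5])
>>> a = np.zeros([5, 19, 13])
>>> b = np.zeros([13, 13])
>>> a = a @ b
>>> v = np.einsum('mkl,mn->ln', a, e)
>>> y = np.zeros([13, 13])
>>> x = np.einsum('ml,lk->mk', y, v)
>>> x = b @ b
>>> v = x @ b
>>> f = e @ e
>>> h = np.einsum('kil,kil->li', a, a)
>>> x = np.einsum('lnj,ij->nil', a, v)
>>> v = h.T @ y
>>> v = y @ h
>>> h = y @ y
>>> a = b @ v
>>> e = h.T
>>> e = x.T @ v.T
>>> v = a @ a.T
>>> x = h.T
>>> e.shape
(5, 13, 13)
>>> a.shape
(13, 19)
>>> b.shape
(13, 13)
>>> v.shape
(13, 13)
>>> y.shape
(13, 13)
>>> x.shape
(13, 13)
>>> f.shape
(5, 5)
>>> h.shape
(13, 13)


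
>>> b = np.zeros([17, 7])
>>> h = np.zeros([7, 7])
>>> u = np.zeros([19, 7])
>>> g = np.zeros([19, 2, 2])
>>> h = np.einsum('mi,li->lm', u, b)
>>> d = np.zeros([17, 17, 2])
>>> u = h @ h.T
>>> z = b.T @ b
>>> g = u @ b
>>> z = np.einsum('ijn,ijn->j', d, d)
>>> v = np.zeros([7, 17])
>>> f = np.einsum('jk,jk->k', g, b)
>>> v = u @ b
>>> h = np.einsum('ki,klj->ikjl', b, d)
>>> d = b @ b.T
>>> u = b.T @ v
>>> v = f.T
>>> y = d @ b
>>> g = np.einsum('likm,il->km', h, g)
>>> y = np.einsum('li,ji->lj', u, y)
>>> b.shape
(17, 7)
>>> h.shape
(7, 17, 2, 17)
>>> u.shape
(7, 7)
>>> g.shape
(2, 17)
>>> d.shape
(17, 17)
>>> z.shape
(17,)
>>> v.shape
(7,)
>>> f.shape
(7,)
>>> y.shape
(7, 17)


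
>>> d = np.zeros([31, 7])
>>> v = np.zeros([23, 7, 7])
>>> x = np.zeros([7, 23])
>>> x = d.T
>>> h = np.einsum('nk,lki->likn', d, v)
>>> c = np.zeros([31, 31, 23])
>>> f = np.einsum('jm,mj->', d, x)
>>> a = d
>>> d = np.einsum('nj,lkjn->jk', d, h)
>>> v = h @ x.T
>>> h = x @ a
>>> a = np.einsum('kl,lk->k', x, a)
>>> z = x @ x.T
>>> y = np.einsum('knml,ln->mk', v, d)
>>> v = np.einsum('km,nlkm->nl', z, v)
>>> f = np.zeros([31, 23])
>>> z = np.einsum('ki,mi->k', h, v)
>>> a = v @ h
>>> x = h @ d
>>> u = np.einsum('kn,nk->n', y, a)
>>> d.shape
(7, 7)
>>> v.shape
(23, 7)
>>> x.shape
(7, 7)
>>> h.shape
(7, 7)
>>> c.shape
(31, 31, 23)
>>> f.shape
(31, 23)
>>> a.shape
(23, 7)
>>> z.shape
(7,)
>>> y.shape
(7, 23)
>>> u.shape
(23,)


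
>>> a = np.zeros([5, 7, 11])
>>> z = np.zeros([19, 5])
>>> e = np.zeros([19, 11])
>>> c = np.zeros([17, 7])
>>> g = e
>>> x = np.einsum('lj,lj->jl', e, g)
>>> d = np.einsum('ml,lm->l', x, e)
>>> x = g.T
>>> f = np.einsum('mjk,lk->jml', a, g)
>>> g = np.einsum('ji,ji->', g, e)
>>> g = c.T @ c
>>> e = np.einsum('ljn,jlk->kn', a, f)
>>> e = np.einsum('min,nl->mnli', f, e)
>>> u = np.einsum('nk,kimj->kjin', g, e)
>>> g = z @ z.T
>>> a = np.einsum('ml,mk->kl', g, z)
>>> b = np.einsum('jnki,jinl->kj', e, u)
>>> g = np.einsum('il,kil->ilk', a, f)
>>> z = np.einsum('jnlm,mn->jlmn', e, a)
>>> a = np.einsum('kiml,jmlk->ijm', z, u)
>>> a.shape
(11, 7, 5)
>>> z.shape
(7, 11, 5, 19)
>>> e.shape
(7, 19, 11, 5)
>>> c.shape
(17, 7)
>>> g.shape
(5, 19, 7)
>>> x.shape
(11, 19)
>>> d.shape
(19,)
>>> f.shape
(7, 5, 19)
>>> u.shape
(7, 5, 19, 7)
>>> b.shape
(11, 7)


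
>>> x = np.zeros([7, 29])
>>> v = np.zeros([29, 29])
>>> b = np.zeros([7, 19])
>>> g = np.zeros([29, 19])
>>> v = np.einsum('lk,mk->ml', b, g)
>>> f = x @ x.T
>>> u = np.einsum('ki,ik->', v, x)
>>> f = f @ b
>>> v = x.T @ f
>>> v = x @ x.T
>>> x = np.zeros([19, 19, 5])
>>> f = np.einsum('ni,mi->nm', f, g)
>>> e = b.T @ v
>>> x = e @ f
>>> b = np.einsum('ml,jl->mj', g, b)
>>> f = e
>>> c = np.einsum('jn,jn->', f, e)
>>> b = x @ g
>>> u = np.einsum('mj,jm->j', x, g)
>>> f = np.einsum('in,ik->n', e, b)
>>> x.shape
(19, 29)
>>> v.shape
(7, 7)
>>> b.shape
(19, 19)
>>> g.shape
(29, 19)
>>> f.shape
(7,)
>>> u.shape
(29,)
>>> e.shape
(19, 7)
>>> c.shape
()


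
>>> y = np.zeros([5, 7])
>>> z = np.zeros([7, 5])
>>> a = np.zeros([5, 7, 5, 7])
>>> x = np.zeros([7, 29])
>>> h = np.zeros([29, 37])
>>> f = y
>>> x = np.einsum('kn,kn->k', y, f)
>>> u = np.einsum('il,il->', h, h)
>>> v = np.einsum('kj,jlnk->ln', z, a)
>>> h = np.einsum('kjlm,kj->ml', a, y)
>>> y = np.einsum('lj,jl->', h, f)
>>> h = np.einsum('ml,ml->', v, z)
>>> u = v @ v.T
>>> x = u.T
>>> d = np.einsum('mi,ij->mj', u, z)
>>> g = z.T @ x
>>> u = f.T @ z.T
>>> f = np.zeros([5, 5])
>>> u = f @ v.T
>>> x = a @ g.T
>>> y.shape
()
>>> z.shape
(7, 5)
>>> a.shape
(5, 7, 5, 7)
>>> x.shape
(5, 7, 5, 5)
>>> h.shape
()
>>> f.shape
(5, 5)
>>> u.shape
(5, 7)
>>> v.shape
(7, 5)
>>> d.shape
(7, 5)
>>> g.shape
(5, 7)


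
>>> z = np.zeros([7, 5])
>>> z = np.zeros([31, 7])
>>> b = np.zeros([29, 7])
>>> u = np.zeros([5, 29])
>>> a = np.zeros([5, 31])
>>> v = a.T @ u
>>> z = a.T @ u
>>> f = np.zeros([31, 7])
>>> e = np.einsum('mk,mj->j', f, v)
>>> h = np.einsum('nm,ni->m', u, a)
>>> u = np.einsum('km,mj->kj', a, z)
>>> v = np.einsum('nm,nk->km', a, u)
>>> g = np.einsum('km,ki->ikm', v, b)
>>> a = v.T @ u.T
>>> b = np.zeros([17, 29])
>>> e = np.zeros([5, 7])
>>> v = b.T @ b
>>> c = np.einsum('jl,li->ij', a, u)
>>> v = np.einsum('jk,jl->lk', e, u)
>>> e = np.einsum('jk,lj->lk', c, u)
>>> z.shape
(31, 29)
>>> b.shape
(17, 29)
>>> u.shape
(5, 29)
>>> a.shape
(31, 5)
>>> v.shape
(29, 7)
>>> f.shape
(31, 7)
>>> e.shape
(5, 31)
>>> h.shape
(29,)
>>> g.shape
(7, 29, 31)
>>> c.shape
(29, 31)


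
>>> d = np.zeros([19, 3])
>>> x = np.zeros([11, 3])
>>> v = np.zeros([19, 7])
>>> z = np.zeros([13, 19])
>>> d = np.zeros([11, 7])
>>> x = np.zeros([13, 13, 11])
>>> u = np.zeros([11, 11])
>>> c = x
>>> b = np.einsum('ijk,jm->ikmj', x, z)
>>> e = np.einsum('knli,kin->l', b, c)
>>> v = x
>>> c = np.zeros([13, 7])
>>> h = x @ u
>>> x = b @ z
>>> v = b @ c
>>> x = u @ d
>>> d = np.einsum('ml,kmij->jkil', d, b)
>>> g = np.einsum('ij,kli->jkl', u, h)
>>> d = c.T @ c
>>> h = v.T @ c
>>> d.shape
(7, 7)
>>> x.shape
(11, 7)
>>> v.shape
(13, 11, 19, 7)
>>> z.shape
(13, 19)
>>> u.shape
(11, 11)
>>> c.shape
(13, 7)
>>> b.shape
(13, 11, 19, 13)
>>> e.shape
(19,)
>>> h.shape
(7, 19, 11, 7)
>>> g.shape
(11, 13, 13)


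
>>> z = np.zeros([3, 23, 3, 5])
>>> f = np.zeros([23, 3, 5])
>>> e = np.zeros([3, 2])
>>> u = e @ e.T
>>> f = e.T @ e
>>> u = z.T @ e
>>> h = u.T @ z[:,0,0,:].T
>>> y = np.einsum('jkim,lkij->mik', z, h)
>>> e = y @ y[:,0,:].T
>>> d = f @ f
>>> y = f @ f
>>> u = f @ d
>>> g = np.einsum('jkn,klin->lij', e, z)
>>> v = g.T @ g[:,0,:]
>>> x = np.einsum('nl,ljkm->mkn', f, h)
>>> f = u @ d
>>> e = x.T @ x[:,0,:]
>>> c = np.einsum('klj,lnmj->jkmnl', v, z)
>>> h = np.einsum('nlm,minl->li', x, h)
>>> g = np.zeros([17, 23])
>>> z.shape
(3, 23, 3, 5)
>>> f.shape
(2, 2)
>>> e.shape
(2, 3, 2)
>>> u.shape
(2, 2)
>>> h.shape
(3, 23)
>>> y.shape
(2, 2)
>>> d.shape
(2, 2)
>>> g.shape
(17, 23)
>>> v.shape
(5, 3, 5)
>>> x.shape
(3, 3, 2)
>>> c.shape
(5, 5, 3, 23, 3)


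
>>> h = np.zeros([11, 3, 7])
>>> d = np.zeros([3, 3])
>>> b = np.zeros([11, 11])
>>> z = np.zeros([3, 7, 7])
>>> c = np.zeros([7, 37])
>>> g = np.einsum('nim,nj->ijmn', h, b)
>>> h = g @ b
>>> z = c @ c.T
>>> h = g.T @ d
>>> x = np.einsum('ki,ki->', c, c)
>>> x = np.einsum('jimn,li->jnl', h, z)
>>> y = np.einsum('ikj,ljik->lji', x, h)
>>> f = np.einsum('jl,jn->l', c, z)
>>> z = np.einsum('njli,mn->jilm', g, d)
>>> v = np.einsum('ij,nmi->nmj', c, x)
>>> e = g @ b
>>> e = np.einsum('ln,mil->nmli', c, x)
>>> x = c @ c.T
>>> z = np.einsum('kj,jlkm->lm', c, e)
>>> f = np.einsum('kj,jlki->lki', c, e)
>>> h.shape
(11, 7, 11, 3)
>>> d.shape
(3, 3)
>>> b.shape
(11, 11)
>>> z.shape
(11, 3)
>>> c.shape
(7, 37)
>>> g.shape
(3, 11, 7, 11)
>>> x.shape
(7, 7)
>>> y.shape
(11, 7, 11)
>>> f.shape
(11, 7, 3)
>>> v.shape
(11, 3, 37)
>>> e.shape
(37, 11, 7, 3)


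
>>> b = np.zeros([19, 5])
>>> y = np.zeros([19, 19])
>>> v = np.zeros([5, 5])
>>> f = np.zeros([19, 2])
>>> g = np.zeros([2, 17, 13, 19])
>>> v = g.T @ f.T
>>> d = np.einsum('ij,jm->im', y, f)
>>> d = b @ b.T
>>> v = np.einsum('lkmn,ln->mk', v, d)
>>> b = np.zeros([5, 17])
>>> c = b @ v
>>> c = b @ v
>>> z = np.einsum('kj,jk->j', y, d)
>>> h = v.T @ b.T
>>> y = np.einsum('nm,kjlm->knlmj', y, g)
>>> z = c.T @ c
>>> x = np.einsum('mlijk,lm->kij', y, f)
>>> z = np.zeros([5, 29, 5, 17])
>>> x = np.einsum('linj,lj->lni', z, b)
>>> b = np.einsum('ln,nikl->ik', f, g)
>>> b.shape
(17, 13)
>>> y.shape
(2, 19, 13, 19, 17)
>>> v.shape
(17, 13)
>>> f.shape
(19, 2)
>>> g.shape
(2, 17, 13, 19)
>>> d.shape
(19, 19)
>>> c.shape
(5, 13)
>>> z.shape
(5, 29, 5, 17)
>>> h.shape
(13, 5)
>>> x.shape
(5, 5, 29)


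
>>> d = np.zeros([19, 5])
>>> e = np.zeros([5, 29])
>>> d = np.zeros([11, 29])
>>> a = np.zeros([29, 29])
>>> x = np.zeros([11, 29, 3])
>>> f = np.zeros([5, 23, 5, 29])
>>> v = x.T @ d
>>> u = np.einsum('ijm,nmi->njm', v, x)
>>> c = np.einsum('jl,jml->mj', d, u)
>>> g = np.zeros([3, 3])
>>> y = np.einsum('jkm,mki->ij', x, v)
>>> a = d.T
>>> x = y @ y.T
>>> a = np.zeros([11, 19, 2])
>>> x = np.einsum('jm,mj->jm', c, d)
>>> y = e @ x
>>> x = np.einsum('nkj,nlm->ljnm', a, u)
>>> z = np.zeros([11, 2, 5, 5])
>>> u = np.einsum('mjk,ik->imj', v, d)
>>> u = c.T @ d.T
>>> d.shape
(11, 29)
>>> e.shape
(5, 29)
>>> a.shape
(11, 19, 2)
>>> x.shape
(29, 2, 11, 29)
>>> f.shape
(5, 23, 5, 29)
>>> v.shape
(3, 29, 29)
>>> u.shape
(11, 11)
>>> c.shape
(29, 11)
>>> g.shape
(3, 3)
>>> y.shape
(5, 11)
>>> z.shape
(11, 2, 5, 5)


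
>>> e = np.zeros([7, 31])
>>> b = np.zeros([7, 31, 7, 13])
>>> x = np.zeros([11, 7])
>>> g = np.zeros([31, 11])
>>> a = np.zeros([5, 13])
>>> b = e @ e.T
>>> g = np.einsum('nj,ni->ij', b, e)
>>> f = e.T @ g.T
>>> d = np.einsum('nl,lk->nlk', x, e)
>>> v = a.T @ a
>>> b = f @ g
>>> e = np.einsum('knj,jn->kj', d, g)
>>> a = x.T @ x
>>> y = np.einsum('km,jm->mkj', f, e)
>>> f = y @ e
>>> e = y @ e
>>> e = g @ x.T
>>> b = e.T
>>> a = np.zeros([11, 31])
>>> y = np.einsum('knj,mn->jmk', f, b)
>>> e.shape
(31, 11)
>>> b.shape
(11, 31)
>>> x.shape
(11, 7)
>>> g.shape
(31, 7)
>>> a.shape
(11, 31)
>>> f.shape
(31, 31, 31)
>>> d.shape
(11, 7, 31)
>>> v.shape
(13, 13)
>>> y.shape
(31, 11, 31)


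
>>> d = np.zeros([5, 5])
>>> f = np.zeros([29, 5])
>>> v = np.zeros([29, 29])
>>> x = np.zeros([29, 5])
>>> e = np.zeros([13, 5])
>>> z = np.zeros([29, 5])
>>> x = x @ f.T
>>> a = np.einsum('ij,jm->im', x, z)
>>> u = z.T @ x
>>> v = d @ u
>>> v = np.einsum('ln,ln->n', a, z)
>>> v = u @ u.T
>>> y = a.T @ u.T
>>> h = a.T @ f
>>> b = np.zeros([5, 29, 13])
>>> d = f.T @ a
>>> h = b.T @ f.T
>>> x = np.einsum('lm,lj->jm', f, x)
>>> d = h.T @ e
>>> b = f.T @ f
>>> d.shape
(29, 29, 5)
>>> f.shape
(29, 5)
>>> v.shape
(5, 5)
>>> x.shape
(29, 5)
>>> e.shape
(13, 5)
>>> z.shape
(29, 5)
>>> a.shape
(29, 5)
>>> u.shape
(5, 29)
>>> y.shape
(5, 5)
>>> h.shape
(13, 29, 29)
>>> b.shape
(5, 5)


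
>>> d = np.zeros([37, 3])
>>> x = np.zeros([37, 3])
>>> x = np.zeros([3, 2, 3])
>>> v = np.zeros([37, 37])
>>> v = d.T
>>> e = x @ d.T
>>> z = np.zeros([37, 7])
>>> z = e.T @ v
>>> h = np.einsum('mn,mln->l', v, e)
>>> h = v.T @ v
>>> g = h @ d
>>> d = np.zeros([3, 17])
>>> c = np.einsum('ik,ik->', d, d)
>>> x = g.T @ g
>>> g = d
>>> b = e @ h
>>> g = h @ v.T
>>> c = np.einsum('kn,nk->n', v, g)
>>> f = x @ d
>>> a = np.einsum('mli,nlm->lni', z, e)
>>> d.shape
(3, 17)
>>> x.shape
(3, 3)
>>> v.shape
(3, 37)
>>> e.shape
(3, 2, 37)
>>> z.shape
(37, 2, 37)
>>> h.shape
(37, 37)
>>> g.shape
(37, 3)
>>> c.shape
(37,)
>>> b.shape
(3, 2, 37)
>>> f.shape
(3, 17)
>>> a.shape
(2, 3, 37)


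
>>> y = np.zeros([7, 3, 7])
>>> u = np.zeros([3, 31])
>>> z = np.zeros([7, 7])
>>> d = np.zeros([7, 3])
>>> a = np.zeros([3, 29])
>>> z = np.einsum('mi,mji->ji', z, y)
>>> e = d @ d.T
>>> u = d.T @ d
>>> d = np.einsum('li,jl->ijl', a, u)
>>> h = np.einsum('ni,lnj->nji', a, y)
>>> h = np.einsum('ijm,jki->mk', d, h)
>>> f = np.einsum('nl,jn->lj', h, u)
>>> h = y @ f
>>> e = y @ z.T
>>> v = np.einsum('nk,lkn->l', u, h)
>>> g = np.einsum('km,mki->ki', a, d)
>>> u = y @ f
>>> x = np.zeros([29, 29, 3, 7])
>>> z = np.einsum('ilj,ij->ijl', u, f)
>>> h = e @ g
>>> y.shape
(7, 3, 7)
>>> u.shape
(7, 3, 3)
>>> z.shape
(7, 3, 3)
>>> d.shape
(29, 3, 3)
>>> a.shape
(3, 29)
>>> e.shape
(7, 3, 3)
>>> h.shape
(7, 3, 3)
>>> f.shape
(7, 3)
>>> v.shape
(7,)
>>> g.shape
(3, 3)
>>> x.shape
(29, 29, 3, 7)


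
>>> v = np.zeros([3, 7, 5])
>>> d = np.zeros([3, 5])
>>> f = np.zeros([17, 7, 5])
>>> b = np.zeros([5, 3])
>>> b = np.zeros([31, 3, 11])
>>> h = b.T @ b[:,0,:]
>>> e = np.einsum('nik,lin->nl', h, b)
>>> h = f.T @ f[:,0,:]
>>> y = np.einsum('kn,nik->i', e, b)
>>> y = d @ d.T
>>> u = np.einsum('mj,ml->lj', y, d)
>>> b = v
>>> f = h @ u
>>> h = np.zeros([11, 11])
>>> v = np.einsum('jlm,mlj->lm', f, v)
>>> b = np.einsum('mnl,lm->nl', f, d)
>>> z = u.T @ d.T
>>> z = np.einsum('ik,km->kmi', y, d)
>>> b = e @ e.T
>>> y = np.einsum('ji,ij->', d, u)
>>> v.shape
(7, 3)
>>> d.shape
(3, 5)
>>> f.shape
(5, 7, 3)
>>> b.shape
(11, 11)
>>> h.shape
(11, 11)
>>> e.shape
(11, 31)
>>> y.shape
()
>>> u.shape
(5, 3)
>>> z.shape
(3, 5, 3)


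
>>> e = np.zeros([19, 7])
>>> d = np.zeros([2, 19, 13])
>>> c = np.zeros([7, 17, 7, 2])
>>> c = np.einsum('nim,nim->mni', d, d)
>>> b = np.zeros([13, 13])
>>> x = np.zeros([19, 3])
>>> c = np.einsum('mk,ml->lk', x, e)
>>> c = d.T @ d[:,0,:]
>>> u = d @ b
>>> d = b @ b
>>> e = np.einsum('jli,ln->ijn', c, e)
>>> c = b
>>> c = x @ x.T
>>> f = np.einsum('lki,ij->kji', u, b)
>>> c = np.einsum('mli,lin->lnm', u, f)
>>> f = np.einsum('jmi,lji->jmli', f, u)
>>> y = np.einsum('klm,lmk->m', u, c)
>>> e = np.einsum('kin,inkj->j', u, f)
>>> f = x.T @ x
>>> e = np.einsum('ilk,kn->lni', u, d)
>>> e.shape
(19, 13, 2)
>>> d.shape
(13, 13)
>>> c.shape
(19, 13, 2)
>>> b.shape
(13, 13)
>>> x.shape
(19, 3)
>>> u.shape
(2, 19, 13)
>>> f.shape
(3, 3)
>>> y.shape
(13,)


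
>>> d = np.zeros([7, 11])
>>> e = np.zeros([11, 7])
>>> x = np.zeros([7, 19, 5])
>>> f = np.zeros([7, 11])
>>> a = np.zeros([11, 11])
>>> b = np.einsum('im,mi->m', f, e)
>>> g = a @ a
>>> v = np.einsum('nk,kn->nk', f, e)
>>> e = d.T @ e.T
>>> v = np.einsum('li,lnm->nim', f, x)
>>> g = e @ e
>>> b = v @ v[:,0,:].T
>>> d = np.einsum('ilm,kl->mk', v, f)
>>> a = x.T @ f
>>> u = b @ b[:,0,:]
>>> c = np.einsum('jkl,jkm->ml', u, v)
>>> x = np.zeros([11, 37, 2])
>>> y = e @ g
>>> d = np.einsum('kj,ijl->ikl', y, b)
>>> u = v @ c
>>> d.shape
(19, 11, 19)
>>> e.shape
(11, 11)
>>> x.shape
(11, 37, 2)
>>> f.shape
(7, 11)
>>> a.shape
(5, 19, 11)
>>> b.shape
(19, 11, 19)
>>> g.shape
(11, 11)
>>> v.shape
(19, 11, 5)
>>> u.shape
(19, 11, 19)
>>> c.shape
(5, 19)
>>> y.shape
(11, 11)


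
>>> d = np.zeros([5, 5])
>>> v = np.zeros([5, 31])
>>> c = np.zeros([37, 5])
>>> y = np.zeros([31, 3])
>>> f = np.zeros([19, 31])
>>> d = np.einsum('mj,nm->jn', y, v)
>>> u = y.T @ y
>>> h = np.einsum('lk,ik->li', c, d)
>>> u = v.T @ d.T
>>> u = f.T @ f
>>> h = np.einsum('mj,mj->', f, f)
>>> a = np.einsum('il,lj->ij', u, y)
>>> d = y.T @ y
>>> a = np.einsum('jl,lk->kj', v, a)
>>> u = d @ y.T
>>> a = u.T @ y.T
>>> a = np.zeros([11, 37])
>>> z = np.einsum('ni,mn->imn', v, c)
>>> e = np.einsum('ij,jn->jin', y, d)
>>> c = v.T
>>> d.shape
(3, 3)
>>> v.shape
(5, 31)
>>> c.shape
(31, 5)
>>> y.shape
(31, 3)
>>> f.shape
(19, 31)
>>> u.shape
(3, 31)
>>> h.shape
()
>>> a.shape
(11, 37)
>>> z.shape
(31, 37, 5)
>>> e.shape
(3, 31, 3)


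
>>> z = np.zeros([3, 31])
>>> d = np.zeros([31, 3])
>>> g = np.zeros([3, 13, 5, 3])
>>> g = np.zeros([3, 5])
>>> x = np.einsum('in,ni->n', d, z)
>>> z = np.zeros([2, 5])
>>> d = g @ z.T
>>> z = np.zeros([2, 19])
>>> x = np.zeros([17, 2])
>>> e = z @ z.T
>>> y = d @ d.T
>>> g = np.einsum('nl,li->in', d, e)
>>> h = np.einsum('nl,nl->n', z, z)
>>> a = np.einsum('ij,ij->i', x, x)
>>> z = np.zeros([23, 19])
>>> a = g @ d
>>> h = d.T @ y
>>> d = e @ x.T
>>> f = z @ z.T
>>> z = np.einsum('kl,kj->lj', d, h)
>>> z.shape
(17, 3)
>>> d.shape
(2, 17)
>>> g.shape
(2, 3)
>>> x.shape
(17, 2)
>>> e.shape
(2, 2)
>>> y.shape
(3, 3)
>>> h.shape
(2, 3)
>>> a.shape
(2, 2)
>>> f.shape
(23, 23)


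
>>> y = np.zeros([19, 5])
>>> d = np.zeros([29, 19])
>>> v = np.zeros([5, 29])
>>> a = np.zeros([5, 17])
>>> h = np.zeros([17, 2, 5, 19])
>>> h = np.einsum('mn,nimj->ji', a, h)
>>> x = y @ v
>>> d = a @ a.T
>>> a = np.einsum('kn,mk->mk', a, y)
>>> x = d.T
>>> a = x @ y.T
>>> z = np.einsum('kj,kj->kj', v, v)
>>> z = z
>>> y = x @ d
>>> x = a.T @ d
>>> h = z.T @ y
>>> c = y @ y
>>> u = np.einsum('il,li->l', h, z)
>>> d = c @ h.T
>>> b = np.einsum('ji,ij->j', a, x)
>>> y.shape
(5, 5)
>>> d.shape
(5, 29)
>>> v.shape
(5, 29)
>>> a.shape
(5, 19)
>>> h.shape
(29, 5)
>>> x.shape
(19, 5)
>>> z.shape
(5, 29)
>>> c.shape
(5, 5)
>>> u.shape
(5,)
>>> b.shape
(5,)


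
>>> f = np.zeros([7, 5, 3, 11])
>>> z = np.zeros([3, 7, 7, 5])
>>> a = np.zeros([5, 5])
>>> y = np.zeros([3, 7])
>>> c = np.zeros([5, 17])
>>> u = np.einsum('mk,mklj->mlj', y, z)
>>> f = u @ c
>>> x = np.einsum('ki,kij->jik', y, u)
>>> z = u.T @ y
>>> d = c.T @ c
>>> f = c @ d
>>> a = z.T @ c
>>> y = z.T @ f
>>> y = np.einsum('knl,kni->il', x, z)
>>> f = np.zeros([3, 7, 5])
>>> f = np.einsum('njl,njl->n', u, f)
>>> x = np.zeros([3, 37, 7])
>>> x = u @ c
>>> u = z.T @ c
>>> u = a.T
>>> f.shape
(3,)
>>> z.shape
(5, 7, 7)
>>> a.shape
(7, 7, 17)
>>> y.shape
(7, 3)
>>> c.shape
(5, 17)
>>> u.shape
(17, 7, 7)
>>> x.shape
(3, 7, 17)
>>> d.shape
(17, 17)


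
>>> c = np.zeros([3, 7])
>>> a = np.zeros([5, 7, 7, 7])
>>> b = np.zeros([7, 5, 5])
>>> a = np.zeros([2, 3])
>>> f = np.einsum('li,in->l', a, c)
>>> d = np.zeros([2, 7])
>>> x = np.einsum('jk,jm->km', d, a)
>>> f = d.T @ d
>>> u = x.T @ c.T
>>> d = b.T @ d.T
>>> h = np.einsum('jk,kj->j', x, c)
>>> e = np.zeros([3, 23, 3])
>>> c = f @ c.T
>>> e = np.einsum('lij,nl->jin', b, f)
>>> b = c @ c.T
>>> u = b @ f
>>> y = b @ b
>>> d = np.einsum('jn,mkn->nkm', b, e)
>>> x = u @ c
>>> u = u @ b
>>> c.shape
(7, 3)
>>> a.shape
(2, 3)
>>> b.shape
(7, 7)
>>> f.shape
(7, 7)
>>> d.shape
(7, 5, 5)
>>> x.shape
(7, 3)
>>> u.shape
(7, 7)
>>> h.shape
(7,)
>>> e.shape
(5, 5, 7)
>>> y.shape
(7, 7)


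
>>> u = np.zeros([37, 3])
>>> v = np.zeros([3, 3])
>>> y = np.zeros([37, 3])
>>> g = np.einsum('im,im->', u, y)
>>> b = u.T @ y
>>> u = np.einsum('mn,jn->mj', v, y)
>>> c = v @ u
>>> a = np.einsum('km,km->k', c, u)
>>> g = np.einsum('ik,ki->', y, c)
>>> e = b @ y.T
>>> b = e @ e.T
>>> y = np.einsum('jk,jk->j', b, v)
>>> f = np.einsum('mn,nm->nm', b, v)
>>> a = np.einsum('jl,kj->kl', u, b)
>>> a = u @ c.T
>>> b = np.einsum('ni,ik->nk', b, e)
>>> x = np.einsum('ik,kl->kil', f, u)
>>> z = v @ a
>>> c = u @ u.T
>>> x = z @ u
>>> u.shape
(3, 37)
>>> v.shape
(3, 3)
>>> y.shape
(3,)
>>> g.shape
()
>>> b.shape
(3, 37)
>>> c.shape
(3, 3)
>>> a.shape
(3, 3)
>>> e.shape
(3, 37)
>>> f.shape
(3, 3)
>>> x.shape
(3, 37)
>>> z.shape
(3, 3)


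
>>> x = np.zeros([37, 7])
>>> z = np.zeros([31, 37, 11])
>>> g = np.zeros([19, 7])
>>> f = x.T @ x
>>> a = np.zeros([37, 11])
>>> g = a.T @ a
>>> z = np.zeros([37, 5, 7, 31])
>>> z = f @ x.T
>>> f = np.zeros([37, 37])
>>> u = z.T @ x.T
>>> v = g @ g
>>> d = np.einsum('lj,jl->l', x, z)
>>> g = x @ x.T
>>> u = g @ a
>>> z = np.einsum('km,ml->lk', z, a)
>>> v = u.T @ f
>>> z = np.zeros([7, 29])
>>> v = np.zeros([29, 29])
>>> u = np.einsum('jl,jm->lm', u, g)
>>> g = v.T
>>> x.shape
(37, 7)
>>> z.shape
(7, 29)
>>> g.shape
(29, 29)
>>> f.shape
(37, 37)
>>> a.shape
(37, 11)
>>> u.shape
(11, 37)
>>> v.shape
(29, 29)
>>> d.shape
(37,)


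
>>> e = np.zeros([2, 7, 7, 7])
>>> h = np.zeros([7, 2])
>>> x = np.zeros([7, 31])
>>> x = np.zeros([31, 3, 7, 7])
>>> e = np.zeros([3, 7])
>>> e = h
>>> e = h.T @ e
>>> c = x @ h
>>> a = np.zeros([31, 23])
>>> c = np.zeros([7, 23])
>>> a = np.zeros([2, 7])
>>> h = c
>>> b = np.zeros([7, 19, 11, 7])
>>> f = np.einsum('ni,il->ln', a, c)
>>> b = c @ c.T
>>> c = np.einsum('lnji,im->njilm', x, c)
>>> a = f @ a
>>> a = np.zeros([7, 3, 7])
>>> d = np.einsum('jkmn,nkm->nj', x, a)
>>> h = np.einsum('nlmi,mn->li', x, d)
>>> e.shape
(2, 2)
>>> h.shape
(3, 7)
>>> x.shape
(31, 3, 7, 7)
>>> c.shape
(3, 7, 7, 31, 23)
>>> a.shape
(7, 3, 7)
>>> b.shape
(7, 7)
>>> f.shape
(23, 2)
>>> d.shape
(7, 31)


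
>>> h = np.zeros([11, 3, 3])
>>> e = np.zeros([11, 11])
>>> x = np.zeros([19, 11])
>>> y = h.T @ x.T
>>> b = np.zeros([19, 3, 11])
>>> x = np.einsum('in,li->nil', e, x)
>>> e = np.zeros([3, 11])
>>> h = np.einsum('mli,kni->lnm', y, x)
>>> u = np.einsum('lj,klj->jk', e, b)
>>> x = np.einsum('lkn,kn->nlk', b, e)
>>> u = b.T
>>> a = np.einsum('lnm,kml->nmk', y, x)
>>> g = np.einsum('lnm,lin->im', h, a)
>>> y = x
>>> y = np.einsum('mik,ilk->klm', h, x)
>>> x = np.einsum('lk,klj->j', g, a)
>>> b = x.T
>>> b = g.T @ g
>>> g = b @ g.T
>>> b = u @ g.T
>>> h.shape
(3, 11, 3)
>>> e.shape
(3, 11)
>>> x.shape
(11,)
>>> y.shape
(3, 19, 3)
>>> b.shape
(11, 3, 3)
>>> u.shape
(11, 3, 19)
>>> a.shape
(3, 19, 11)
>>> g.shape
(3, 19)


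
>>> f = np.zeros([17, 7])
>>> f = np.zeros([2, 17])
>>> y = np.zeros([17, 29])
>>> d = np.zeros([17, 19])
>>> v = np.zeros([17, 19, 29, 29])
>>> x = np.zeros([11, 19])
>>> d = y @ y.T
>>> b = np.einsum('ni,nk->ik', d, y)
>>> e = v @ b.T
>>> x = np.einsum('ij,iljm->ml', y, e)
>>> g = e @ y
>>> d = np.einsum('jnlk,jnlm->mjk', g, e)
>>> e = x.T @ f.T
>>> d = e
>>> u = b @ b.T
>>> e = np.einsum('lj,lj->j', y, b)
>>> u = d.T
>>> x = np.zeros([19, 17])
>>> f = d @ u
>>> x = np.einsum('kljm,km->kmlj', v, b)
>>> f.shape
(19, 19)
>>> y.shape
(17, 29)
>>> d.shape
(19, 2)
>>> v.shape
(17, 19, 29, 29)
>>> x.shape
(17, 29, 19, 29)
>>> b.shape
(17, 29)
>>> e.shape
(29,)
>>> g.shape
(17, 19, 29, 29)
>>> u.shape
(2, 19)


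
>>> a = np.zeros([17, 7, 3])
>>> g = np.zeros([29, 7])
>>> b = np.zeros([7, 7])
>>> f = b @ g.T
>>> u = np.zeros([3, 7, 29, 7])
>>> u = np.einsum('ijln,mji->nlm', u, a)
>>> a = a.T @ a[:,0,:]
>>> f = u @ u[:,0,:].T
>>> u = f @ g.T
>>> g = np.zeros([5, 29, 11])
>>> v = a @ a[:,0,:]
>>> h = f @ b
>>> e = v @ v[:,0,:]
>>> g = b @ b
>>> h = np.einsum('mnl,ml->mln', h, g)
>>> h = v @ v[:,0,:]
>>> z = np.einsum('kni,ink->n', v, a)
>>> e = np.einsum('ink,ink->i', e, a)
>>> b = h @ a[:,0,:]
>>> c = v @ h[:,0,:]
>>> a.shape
(3, 7, 3)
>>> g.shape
(7, 7)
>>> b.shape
(3, 7, 3)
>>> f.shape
(7, 29, 7)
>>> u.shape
(7, 29, 29)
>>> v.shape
(3, 7, 3)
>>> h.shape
(3, 7, 3)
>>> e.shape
(3,)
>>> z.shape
(7,)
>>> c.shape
(3, 7, 3)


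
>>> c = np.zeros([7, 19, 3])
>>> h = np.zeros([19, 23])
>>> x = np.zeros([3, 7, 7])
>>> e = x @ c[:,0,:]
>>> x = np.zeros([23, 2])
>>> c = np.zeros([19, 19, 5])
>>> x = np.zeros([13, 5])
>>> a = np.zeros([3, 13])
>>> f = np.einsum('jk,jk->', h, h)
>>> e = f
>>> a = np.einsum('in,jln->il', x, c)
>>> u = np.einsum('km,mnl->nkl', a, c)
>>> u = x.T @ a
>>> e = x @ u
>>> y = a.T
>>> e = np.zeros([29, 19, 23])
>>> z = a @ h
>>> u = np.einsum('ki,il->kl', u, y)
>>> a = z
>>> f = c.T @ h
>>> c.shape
(19, 19, 5)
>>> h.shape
(19, 23)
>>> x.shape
(13, 5)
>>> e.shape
(29, 19, 23)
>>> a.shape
(13, 23)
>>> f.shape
(5, 19, 23)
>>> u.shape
(5, 13)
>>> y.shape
(19, 13)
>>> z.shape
(13, 23)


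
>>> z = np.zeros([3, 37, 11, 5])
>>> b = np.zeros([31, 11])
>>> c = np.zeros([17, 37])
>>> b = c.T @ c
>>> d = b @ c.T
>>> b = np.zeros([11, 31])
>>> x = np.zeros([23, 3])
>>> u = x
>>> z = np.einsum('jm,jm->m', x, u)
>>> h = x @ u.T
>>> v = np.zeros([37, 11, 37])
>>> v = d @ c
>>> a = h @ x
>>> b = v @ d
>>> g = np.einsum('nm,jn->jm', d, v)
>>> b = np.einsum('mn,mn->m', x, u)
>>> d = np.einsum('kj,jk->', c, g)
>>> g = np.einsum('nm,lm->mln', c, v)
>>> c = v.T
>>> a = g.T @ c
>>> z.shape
(3,)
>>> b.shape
(23,)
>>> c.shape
(37, 37)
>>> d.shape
()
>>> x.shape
(23, 3)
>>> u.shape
(23, 3)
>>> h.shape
(23, 23)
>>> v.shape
(37, 37)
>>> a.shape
(17, 37, 37)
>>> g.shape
(37, 37, 17)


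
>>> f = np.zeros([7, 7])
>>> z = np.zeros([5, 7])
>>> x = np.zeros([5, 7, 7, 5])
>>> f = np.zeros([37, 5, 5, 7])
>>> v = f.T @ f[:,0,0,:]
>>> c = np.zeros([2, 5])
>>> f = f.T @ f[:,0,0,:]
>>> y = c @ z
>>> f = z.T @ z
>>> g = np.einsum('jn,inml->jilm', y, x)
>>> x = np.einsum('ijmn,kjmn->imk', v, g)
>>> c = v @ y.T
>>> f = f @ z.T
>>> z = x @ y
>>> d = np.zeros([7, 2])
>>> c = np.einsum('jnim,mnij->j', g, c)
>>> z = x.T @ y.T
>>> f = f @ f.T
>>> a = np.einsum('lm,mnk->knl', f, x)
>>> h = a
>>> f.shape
(7, 7)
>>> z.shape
(2, 5, 2)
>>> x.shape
(7, 5, 2)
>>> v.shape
(7, 5, 5, 7)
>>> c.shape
(2,)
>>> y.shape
(2, 7)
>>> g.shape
(2, 5, 5, 7)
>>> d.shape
(7, 2)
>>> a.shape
(2, 5, 7)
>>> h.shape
(2, 5, 7)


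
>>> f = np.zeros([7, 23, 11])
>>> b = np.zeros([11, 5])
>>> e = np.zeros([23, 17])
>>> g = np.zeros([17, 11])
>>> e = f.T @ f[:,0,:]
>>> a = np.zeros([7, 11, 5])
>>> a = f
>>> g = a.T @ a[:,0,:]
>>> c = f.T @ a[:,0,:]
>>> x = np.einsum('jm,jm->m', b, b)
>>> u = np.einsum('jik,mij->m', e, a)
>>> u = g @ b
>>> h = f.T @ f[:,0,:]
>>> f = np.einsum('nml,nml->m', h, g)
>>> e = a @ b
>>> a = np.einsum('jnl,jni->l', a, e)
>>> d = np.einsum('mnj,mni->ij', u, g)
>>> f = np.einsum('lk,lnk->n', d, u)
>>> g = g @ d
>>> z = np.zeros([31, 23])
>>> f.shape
(23,)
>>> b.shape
(11, 5)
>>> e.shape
(7, 23, 5)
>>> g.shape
(11, 23, 5)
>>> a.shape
(11,)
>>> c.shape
(11, 23, 11)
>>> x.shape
(5,)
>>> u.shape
(11, 23, 5)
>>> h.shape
(11, 23, 11)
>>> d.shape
(11, 5)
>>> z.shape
(31, 23)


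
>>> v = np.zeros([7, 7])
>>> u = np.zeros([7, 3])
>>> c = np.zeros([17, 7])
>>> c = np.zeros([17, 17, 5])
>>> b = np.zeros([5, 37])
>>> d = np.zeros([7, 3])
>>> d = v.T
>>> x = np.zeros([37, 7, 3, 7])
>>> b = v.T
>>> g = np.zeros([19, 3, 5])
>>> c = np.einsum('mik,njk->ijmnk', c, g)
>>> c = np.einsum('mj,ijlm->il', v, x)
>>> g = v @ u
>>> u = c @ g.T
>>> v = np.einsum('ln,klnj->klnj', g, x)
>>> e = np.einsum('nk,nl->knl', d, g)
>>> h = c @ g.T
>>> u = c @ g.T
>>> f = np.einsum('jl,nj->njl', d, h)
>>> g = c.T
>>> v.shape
(37, 7, 3, 7)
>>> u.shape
(37, 7)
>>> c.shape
(37, 3)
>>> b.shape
(7, 7)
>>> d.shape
(7, 7)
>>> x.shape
(37, 7, 3, 7)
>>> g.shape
(3, 37)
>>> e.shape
(7, 7, 3)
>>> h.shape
(37, 7)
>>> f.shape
(37, 7, 7)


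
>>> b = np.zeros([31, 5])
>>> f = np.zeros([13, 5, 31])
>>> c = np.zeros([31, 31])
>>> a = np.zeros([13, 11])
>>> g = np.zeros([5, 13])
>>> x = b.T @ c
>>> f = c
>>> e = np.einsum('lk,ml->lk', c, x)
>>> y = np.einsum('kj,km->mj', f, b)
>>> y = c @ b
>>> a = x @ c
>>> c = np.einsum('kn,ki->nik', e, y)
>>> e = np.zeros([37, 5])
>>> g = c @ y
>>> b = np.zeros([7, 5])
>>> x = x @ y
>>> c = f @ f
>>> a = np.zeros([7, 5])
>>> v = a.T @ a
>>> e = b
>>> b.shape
(7, 5)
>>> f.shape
(31, 31)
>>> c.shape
(31, 31)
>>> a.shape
(7, 5)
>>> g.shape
(31, 5, 5)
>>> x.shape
(5, 5)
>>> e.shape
(7, 5)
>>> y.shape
(31, 5)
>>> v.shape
(5, 5)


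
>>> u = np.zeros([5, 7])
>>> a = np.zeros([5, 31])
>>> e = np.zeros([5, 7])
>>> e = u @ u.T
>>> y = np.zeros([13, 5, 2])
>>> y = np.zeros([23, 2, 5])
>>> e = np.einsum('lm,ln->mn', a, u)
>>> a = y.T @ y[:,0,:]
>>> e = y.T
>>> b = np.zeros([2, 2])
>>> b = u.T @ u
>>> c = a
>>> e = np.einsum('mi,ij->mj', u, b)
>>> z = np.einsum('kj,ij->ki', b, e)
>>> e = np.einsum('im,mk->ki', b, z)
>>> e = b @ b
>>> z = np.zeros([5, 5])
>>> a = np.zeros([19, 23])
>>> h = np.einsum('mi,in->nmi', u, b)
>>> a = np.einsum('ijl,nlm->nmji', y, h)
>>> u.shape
(5, 7)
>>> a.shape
(7, 7, 2, 23)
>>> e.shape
(7, 7)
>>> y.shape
(23, 2, 5)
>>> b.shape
(7, 7)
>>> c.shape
(5, 2, 5)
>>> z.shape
(5, 5)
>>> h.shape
(7, 5, 7)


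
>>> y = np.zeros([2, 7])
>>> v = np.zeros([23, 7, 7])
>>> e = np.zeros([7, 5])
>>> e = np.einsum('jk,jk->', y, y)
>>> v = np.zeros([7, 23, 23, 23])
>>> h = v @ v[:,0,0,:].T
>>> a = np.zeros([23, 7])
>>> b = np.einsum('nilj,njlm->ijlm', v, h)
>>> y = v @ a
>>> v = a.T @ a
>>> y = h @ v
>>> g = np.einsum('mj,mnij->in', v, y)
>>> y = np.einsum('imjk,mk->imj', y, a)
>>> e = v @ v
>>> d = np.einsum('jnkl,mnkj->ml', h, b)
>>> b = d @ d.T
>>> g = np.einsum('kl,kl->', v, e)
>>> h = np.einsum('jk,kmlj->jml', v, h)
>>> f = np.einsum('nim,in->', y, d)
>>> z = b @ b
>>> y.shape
(7, 23, 23)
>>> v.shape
(7, 7)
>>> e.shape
(7, 7)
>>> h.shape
(7, 23, 23)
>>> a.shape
(23, 7)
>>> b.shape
(23, 23)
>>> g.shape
()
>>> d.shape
(23, 7)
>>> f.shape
()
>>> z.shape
(23, 23)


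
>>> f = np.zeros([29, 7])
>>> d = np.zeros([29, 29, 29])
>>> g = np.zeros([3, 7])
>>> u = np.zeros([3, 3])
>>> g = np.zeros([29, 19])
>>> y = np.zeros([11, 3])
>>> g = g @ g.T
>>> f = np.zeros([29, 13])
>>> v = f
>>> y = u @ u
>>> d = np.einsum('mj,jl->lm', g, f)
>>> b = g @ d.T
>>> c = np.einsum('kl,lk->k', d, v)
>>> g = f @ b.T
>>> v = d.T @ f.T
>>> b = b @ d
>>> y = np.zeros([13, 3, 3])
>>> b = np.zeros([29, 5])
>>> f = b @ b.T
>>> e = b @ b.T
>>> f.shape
(29, 29)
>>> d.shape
(13, 29)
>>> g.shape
(29, 29)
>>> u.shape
(3, 3)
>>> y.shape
(13, 3, 3)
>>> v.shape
(29, 29)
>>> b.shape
(29, 5)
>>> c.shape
(13,)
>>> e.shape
(29, 29)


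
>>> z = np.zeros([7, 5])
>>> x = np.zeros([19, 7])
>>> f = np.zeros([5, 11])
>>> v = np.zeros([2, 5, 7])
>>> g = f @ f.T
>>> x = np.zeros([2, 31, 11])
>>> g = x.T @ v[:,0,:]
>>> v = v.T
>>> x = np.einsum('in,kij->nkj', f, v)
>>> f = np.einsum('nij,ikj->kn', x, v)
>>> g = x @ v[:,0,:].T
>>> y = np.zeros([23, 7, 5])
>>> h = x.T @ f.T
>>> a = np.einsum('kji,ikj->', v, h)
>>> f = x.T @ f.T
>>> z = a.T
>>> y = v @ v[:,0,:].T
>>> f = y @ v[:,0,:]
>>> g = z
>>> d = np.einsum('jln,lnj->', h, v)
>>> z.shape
()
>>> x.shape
(11, 7, 2)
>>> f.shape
(7, 5, 2)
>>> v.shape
(7, 5, 2)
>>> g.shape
()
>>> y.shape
(7, 5, 7)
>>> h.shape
(2, 7, 5)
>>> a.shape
()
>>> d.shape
()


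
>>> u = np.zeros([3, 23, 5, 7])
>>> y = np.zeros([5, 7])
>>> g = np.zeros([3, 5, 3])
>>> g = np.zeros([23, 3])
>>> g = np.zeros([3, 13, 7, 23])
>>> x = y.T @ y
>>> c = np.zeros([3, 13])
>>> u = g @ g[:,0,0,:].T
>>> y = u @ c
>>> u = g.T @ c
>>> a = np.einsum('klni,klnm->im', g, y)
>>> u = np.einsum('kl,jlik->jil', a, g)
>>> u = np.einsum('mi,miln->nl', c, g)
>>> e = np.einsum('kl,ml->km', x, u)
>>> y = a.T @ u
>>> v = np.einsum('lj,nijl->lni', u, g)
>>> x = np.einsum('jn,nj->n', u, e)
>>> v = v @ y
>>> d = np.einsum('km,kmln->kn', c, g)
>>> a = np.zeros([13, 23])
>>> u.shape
(23, 7)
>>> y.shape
(13, 7)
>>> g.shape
(3, 13, 7, 23)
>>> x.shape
(7,)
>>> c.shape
(3, 13)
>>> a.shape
(13, 23)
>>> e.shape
(7, 23)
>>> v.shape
(23, 3, 7)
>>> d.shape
(3, 23)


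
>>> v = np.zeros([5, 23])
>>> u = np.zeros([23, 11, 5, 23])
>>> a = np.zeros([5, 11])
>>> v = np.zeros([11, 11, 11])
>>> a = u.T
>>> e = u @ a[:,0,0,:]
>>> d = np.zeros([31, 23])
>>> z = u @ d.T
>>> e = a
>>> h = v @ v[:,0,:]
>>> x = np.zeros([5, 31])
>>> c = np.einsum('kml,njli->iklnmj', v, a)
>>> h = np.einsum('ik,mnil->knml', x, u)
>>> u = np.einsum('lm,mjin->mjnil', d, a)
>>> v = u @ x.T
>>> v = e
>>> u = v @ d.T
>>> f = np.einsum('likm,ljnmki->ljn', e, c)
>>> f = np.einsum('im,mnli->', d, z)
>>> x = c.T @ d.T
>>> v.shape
(23, 5, 11, 23)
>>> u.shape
(23, 5, 11, 31)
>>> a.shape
(23, 5, 11, 23)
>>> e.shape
(23, 5, 11, 23)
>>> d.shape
(31, 23)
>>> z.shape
(23, 11, 5, 31)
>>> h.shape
(31, 11, 23, 23)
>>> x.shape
(5, 11, 23, 11, 11, 31)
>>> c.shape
(23, 11, 11, 23, 11, 5)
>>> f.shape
()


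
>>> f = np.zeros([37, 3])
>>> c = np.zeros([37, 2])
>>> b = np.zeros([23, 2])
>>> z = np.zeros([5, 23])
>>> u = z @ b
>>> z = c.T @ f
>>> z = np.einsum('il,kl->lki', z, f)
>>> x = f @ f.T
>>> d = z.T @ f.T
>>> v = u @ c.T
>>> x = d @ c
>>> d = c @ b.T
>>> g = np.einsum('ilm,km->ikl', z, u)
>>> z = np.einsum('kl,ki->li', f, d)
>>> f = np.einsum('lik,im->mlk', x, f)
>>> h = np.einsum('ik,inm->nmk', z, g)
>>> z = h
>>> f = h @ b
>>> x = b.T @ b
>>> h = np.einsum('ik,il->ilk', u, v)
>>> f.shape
(5, 37, 2)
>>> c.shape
(37, 2)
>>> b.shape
(23, 2)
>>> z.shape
(5, 37, 23)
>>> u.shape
(5, 2)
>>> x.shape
(2, 2)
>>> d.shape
(37, 23)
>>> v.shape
(5, 37)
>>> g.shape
(3, 5, 37)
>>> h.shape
(5, 37, 2)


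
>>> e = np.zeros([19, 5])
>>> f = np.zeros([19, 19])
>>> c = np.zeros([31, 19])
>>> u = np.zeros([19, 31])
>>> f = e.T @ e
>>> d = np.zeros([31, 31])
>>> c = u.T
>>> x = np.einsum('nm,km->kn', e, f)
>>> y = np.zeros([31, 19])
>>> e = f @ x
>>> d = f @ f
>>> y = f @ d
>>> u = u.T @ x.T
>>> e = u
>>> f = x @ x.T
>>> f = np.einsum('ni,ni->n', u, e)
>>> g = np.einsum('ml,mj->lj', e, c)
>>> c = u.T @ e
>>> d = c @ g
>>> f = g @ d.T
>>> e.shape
(31, 5)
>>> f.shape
(5, 5)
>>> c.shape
(5, 5)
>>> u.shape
(31, 5)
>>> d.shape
(5, 19)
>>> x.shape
(5, 19)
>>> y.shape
(5, 5)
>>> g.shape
(5, 19)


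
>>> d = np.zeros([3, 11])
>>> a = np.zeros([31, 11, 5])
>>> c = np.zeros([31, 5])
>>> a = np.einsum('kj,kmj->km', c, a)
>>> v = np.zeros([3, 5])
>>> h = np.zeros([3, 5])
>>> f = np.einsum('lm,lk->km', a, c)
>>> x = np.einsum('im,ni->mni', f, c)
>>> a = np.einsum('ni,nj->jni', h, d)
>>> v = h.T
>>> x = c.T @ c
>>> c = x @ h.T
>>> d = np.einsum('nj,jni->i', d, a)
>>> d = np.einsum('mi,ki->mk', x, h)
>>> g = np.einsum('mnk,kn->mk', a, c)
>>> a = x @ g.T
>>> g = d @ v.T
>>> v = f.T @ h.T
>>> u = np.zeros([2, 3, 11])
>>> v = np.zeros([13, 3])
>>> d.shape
(5, 3)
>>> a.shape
(5, 11)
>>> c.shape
(5, 3)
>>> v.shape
(13, 3)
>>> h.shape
(3, 5)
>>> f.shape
(5, 11)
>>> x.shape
(5, 5)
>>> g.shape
(5, 5)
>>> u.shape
(2, 3, 11)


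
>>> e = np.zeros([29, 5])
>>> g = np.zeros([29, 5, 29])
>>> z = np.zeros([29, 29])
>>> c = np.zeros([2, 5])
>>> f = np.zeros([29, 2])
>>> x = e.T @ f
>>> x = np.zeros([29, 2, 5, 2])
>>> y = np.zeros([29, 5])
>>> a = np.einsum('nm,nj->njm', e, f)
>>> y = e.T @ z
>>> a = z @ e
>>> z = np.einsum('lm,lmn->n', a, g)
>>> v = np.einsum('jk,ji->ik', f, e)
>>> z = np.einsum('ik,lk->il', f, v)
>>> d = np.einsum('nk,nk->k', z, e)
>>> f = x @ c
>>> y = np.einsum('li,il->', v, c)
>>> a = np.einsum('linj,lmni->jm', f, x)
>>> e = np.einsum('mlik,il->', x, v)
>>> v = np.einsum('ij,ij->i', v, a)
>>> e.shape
()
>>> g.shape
(29, 5, 29)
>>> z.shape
(29, 5)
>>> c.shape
(2, 5)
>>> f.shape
(29, 2, 5, 5)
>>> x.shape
(29, 2, 5, 2)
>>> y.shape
()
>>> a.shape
(5, 2)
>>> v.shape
(5,)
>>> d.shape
(5,)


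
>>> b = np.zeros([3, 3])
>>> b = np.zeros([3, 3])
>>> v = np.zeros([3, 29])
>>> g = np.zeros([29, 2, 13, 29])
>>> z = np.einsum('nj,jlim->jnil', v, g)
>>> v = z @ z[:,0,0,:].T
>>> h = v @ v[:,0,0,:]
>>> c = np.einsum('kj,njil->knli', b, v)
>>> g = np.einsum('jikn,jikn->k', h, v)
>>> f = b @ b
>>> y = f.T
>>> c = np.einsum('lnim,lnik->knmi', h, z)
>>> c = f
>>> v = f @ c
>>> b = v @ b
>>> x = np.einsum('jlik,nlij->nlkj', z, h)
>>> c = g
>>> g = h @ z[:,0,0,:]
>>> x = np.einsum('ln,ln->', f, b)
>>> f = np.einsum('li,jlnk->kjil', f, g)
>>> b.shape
(3, 3)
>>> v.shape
(3, 3)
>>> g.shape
(29, 3, 13, 2)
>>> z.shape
(29, 3, 13, 2)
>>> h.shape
(29, 3, 13, 29)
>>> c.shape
(13,)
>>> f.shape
(2, 29, 3, 3)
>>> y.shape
(3, 3)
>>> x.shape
()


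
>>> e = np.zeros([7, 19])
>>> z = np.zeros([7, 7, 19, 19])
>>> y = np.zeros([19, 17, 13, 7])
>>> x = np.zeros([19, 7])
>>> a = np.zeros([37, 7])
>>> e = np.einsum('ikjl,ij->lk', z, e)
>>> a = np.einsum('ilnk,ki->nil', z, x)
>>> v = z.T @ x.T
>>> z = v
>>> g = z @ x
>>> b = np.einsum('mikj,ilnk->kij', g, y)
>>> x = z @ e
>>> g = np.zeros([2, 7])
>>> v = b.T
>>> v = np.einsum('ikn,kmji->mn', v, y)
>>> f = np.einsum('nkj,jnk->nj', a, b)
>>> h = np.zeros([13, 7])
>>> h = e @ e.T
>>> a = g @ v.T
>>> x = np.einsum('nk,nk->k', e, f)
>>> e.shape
(19, 7)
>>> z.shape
(19, 19, 7, 19)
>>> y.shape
(19, 17, 13, 7)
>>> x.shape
(7,)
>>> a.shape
(2, 17)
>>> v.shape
(17, 7)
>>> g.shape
(2, 7)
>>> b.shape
(7, 19, 7)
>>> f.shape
(19, 7)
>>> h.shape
(19, 19)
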